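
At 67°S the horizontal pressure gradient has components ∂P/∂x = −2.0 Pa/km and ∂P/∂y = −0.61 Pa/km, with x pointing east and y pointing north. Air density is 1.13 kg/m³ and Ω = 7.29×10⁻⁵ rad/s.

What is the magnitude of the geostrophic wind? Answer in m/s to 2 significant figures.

14 m/s

Coriolis parameter at 67°S:
f = 2Ω sin φ = 2 × 7.29×10⁻⁵ × sin 67° = 1.34×10⁻⁴ s⁻¹
In the Southern Hemisphere f is negative: f = −1.34×10⁻⁴ s⁻¹.
Component geostrophic relations (x east, y north):
u_g = −(1/(fρ)) ∂P/∂y,  v_g = (1/(fρ)) ∂P/∂x
u_g = −(−0.61×10⁻³)/(−1.34×10⁻⁴ × 1.13) = −4.02 m/s;  v_g = (−2.0×10⁻³)/(−1.34×10⁻⁴ × 1.13) = 13.2 m/s
|V_g| = √(u_g² + v_g²) = 13.8 m/s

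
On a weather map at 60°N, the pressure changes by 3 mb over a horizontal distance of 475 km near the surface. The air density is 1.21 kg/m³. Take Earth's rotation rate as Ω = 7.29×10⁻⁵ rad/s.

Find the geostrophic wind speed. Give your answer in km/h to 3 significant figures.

14.9 km/h

Coriolis parameter at 60°N:
f = 2Ω sin φ = 2 × 7.29×10⁻⁵ × sin 60° = 1.26×10⁻⁴ s⁻¹
Pressure gradient: |∂P/∂n| = 300 Pa / 475000 m = 6.32×10⁻⁴ Pa/m
Geostrophic balance (pressure-gradient force = Coriolis force):
V_g = (1/(fρ)) |∂P/∂n| = 6.32×10⁻⁴ / (1.26×10⁻⁴ × 1.21) = 4.13 m/s
Converting: 4.13 m/s × 3.6 = 14.9 km/h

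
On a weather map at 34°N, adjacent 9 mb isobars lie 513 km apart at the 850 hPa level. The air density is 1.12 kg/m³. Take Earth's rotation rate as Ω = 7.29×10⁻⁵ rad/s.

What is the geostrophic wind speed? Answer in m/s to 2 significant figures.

Coriolis parameter at 34°N:
f = 2Ω sin φ = 2 × 7.29×10⁻⁵ × sin 34° = 8.15×10⁻⁵ s⁻¹
Pressure gradient: |∂P/∂n| = 900 Pa / 513000 m = 1.75×10⁻³ Pa/m
Geostrophic balance (pressure-gradient force = Coriolis force):
V_g = (1/(fρ)) |∂P/∂n| = 1.75×10⁻³ / (8.15×10⁻⁵ × 1.12) = 19.2 m/s

19 m/s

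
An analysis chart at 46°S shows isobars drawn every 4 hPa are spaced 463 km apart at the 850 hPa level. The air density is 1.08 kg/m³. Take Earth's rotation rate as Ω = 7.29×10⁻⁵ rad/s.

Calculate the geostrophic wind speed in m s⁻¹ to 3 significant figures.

7.63 m s⁻¹

Coriolis parameter at 46°S:
f = 2Ω sin φ = 2 × 7.29×10⁻⁵ × sin 46° = 1.05×10⁻⁴ s⁻¹
Pressure gradient: |∂P/∂n| = 400 Pa / 463000 m = 8.64×10⁻⁴ Pa/m
Geostrophic balance (pressure-gradient force = Coriolis force):
V_g = (1/(fρ)) |∂P/∂n| = 8.64×10⁻⁴ / (1.05×10⁻⁴ × 1.08) = 7.63 m/s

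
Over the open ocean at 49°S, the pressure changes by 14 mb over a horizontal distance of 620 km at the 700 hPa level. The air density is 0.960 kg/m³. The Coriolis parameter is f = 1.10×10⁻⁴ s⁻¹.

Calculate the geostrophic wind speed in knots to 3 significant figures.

Pressure gradient: |∂P/∂n| = 1400 Pa / 620000 m = 2.26×10⁻³ Pa/m
Geostrophic balance (pressure-gradient force = Coriolis force):
V_g = (1/(fρ)) |∂P/∂n| = 2.26×10⁻³ / (1.10×10⁻⁴ × 0.960) = 21.4 m/s
Converting: 21.4 m/s × 1.944 = 41.6 knots

41.6 knots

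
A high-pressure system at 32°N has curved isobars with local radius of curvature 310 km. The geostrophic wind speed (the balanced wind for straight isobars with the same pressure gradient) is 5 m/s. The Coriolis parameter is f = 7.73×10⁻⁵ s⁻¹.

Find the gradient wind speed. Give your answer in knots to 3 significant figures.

13.8 knots

Around a high, pressure-gradient force acts outward with centrifugal, so Coriolis balances both:
fV = (1/ρ)|∂P/∂n| + V²/R  →  V² − fR·V + fR·V_g = 0
With fR = 7.73×10⁻⁵ × 310×10³ m = 24.0 m/s:
V = [fR − √((fR)² − 4 fR V_g)]/2 = [24.0 − √(24.0² − 4×24.0×5)]/2 = 7.11 m/s
Supergeostrophic (V > V_g = 5 m/s), as expected around a high.
Converting: 7.11 m/s × 1.944 = 13.8 knots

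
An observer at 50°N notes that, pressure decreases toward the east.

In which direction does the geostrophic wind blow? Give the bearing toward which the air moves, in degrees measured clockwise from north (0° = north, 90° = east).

The pressure-gradient force points toward the east (bearing 090°).
Geostrophic balance: in the Northern Hemisphere the Coriolis force deflects motion to the right, so the geostrophic wind blows 90° to the right of the pressure-gradient force (low pressure on the left).
Rotating 090° by 90° clockwise gives 180° — the wind blows toward the south.

180°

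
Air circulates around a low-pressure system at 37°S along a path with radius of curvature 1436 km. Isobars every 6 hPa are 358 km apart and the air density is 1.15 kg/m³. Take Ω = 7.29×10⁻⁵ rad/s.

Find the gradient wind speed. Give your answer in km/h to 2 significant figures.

53 km/h

Coriolis parameter at 37°S:
f = 2Ω sin φ = 2 × 7.29×10⁻⁵ × sin 37° = 8.77×10⁻⁵ s⁻¹
Pressure gradient: |∂P/∂n| = 600 Pa / 358000 m = 1.68×10⁻³ Pa/m
Geostrophic speed: V_g = |∂P/∂n|/(fρ) = 1.68×10⁻³/(8.77×10⁻⁵ × 1.15) = 16.6 m/s
Around a low, centrifugal force acts outward with Coriolis, so pressure-gradient force balances both:
(1/ρ)|∂P/∂n| = fV + V²/R  →  V² + fR·V − fR·V_g = 0
With fR = 8.77×10⁻⁵ × 1436×10³ m = 126 m/s:
V = [−fR + √((fR)² + 4 fR V_g)]/2 = [−126 + √(126² + 4×126×16.6)]/2 = 14.9 m/s
Subgeostrophic (V < V_g = 16.6 m/s), as expected around a low.
Converting: 14.9 m/s × 3.6 = 53 km/h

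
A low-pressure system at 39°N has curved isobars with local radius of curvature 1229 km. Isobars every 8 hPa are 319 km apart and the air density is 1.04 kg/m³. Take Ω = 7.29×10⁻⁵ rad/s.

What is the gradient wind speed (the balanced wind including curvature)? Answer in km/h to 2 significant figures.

Coriolis parameter at 39°N:
f = 2Ω sin φ = 2 × 7.29×10⁻⁵ × sin 39° = 9.18×10⁻⁵ s⁻¹
Pressure gradient: |∂P/∂n| = 800 Pa / 319000 m = 2.51×10⁻³ Pa/m
Geostrophic speed: V_g = |∂P/∂n|/(fρ) = 2.51×10⁻³/(9.18×10⁻⁵ × 1.04) = 26.3 m/s
Around a low, centrifugal force acts outward with Coriolis, so pressure-gradient force balances both:
(1/ρ)|∂P/∂n| = fV + V²/R  →  V² + fR·V − fR·V_g = 0
With fR = 9.18×10⁻⁵ × 1229×10³ m = 113 m/s:
V = [−fR + √((fR)² + 4 fR V_g)]/2 = [−113 + √(113² + 4×113×26.3)]/2 = 22 m/s
Subgeostrophic (V < V_g = 26.3 m/s), as expected around a low.
Converting: 22 m/s × 3.6 = 79 km/h

79 km/h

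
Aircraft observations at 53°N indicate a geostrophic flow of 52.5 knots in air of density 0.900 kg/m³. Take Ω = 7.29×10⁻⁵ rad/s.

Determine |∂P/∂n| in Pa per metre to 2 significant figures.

Coriolis parameter at 53°N:
f = 2Ω sin φ = 2 × 7.29×10⁻⁵ × sin 53° = 1.16×10⁻⁴ s⁻¹
Wind speed in SI: 52.5 knots = 27.0 m/s
Geostrophic balance rearranged: |∂P/∂n| = f ρ V_g
|∂P/∂n| = 1.16×10⁻⁴ × 0.900 × 27.0 = 2.83×10⁻³ Pa/m

2.8×10⁻³ Pa/m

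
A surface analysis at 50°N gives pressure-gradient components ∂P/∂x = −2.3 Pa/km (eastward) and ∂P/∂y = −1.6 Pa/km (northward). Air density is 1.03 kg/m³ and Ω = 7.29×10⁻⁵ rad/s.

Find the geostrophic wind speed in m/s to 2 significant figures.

Coriolis parameter at 50°N:
f = 2Ω sin φ = 2 × 7.29×10⁻⁵ × sin 50° = 1.12×10⁻⁴ s⁻¹
Component geostrophic relations (x east, y north):
u_g = −(1/(fρ)) ∂P/∂y,  v_g = (1/(fρ)) ∂P/∂x
u_g = −(−1.6×10⁻³)/(1.12×10⁻⁴ × 1.03) = 13.9 m/s;  v_g = (−2.3×10⁻³)/(1.12×10⁻⁴ × 1.03) = −20.0 m/s
|V_g| = √(u_g² + v_g²) = 24.4 m/s

24 m/s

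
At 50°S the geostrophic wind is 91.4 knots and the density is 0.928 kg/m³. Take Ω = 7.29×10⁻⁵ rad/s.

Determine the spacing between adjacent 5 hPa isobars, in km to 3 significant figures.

Coriolis parameter at 50°S:
f = 2Ω sin φ = 2 × 7.29×10⁻⁵ × sin 50° = 1.12×10⁻⁴ s⁻¹
Wind speed in SI: 91.4 knots = 47.0 m/s
Geostrophic balance rearranged: |∂P/∂n| = f ρ V_g
|∂P/∂n| = 1.12×10⁻⁴ × 0.928 × 47.0 = 4.87×10⁻³ Pa/m
Isobar spacing: Δn = ΔP/|∂P/∂n| = 500 Pa / 4.87×10⁻³ Pa/m = 102595 m ≈ 103 km

103 km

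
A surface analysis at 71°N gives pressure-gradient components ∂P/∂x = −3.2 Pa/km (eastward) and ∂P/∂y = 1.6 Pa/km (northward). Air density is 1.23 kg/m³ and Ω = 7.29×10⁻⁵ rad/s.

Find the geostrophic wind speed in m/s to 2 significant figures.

Coriolis parameter at 71°N:
f = 2Ω sin φ = 2 × 7.29×10⁻⁵ × sin 71° = 1.38×10⁻⁴ s⁻¹
Component geostrophic relations (x east, y north):
u_g = −(1/(fρ)) ∂P/∂y,  v_g = (1/(fρ)) ∂P/∂x
u_g = −(1.6×10⁻³)/(1.38×10⁻⁴ × 1.23) = −9.44 m/s;  v_g = (−3.2×10⁻³)/(1.38×10⁻⁴ × 1.23) = −18.9 m/s
|V_g| = √(u_g² + v_g²) = 21.1 m/s

21 m/s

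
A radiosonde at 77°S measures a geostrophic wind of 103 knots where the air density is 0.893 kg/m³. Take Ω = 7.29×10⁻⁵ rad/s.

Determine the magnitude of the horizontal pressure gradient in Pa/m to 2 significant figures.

Coriolis parameter at 77°S:
f = 2Ω sin φ = 2 × 7.29×10⁻⁵ × sin 77° = 1.42×10⁻⁴ s⁻¹
Wind speed in SI: 103 knots = 53.0 m/s
Geostrophic balance rearranged: |∂P/∂n| = f ρ V_g
|∂P/∂n| = 1.42×10⁻⁴ × 0.893 × 53.0 = 6.72×10⁻³ Pa/m

6.7×10⁻³ Pa/m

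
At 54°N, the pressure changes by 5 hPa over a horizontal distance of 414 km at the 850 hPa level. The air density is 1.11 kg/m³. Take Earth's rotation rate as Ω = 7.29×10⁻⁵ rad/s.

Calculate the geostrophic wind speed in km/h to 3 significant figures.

33.2 km/h

Coriolis parameter at 54°N:
f = 2Ω sin φ = 2 × 7.29×10⁻⁵ × sin 54° = 1.18×10⁻⁴ s⁻¹
Pressure gradient: |∂P/∂n| = 500 Pa / 414000 m = 1.21×10⁻³ Pa/m
Geostrophic balance (pressure-gradient force = Coriolis force):
V_g = (1/(fρ)) |∂P/∂n| = 1.21×10⁻³ / (1.18×10⁻⁴ × 1.11) = 9.22 m/s
Converting: 9.22 m/s × 3.6 = 33.2 km/h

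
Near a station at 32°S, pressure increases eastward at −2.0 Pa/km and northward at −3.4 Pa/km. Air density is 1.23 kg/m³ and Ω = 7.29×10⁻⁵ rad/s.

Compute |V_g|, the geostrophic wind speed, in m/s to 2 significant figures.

42 m/s

Coriolis parameter at 32°S:
f = 2Ω sin φ = 2 × 7.29×10⁻⁵ × sin 32° = 7.73×10⁻⁵ s⁻¹
In the Southern Hemisphere f is negative: f = −7.73×10⁻⁵ s⁻¹.
Component geostrophic relations (x east, y north):
u_g = −(1/(fρ)) ∂P/∂y,  v_g = (1/(fρ)) ∂P/∂x
u_g = −(−3.4×10⁻³)/(−7.73×10⁻⁵ × 1.23) = −35.8 m/s;  v_g = (−2.0×10⁻³)/(−7.73×10⁻⁵ × 1.23) = 21.0 m/s
|V_g| = √(u_g² + v_g²) = 41.5 m/s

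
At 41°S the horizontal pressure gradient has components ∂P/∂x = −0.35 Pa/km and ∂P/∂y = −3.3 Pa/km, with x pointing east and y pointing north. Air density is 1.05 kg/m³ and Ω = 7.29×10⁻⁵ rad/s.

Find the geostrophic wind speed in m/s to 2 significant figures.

33 m/s

Coriolis parameter at 41°S:
f = 2Ω sin φ = 2 × 7.29×10⁻⁵ × sin 41° = 9.57×10⁻⁵ s⁻¹
In the Southern Hemisphere f is negative: f = −9.57×10⁻⁵ s⁻¹.
Component geostrophic relations (x east, y north):
u_g = −(1/(fρ)) ∂P/∂y,  v_g = (1/(fρ)) ∂P/∂x
u_g = −(−3.3×10⁻³)/(−9.57×10⁻⁵ × 1.05) = −32.9 m/s;  v_g = (−0.35×10⁻³)/(−9.57×10⁻⁵ × 1.05) = 3.48 m/s
|V_g| = √(u_g² + v_g²) = 33.0 m/s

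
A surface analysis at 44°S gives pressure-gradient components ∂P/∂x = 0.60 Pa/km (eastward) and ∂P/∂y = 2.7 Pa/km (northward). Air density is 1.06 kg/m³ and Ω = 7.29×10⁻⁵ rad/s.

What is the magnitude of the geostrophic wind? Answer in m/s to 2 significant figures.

Coriolis parameter at 44°S:
f = 2Ω sin φ = 2 × 7.29×10⁻⁵ × sin 44° = 1.01×10⁻⁴ s⁻¹
In the Southern Hemisphere f is negative: f = −1.01×10⁻⁴ s⁻¹.
Component geostrophic relations (x east, y north):
u_g = −(1/(fρ)) ∂P/∂y,  v_g = (1/(fρ)) ∂P/∂x
u_g = −(2.7×10⁻³)/(−1.01×10⁻⁴ × 1.06) = 25.1 m/s;  v_g = (0.60×10⁻³)/(−1.01×10⁻⁴ × 1.06) = −5.59 m/s
|V_g| = √(u_g² + v_g²) = 25.8 m/s

26 m/s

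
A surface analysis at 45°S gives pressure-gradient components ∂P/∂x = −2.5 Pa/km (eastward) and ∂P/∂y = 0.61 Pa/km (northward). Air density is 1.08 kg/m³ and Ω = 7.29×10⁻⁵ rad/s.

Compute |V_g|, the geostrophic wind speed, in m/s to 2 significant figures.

23 m/s

Coriolis parameter at 45°S:
f = 2Ω sin φ = 2 × 7.29×10⁻⁵ × sin 45° = 1.03×10⁻⁴ s⁻¹
In the Southern Hemisphere f is negative: f = −1.03×10⁻⁴ s⁻¹.
Component geostrophic relations (x east, y north):
u_g = −(1/(fρ)) ∂P/∂y,  v_g = (1/(fρ)) ∂P/∂x
u_g = −(0.61×10⁻³)/(−1.03×10⁻⁴ × 1.08) = 5.48 m/s;  v_g = (−2.5×10⁻³)/(−1.03×10⁻⁴ × 1.08) = 22.5 m/s
|V_g| = √(u_g² + v_g²) = 23.1 m/s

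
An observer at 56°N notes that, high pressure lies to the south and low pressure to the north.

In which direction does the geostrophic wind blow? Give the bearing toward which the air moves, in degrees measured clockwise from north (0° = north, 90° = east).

090°

The pressure-gradient force points toward the north (bearing 000°).
Geostrophic balance: in the Northern Hemisphere the Coriolis force deflects motion to the right, so the geostrophic wind blows 90° to the right of the pressure-gradient force (low pressure on the left).
Rotating 000° by 90° clockwise gives 090° — the wind blows toward the east.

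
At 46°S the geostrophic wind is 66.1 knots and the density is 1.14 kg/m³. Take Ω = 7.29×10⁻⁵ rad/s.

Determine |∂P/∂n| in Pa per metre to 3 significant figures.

Coriolis parameter at 46°S:
f = 2Ω sin φ = 2 × 7.29×10⁻⁵ × sin 46° = 1.05×10⁻⁴ s⁻¹
Wind speed in SI: 66.1 knots = 34.0 m/s
Geostrophic balance rearranged: |∂P/∂n| = f ρ V_g
|∂P/∂n| = 1.05×10⁻⁴ × 1.14 × 34.0 = 4.07×10⁻³ Pa/m

4.07×10⁻³ Pa/m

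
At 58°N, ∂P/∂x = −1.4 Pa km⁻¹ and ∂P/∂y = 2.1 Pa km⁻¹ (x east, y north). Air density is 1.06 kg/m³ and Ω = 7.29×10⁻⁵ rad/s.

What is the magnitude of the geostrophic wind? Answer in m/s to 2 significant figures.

19 m/s

Coriolis parameter at 58°N:
f = 2Ω sin φ = 2 × 7.29×10⁻⁵ × sin 58° = 1.24×10⁻⁴ s⁻¹
Component geostrophic relations (x east, y north):
u_g = −(1/(fρ)) ∂P/∂y,  v_g = (1/(fρ)) ∂P/∂x
u_g = −(2.1×10⁻³)/(1.24×10⁻⁴ × 1.06) = −16.0 m/s;  v_g = (−1.4×10⁻³)/(1.24×10⁻⁴ × 1.06) = −10.7 m/s
|V_g| = √(u_g² + v_g²) = 19.3 m/s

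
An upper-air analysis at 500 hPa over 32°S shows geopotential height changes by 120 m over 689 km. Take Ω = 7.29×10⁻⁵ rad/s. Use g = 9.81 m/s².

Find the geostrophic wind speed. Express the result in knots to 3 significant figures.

43.0 knots

Coriolis parameter at 32°S:
f = 2Ω sin φ = 2 × 7.29×10⁻⁵ × sin 32° = 7.73×10⁻⁵ s⁻¹
Height gradient: |∂Z/∂n| = 120 m / 689000 m = 1.74×10⁻⁴
On a pressure surface, geostrophic balance gives V_g = (g/f)|∂Z/∂n|:
V_g = 9.81 × 1.74×10⁻⁴ / 7.73×10⁻⁵ = 22.1 m/s
Converting: 22.1 m/s × 1.944 = 43.0 knots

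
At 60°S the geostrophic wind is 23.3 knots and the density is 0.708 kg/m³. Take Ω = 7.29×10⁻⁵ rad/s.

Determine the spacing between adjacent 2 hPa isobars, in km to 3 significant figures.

Coriolis parameter at 60°S:
f = 2Ω sin φ = 2 × 7.29×10⁻⁵ × sin 60° = 1.26×10⁻⁴ s⁻¹
Wind speed in SI: 23.3 knots = 12.0 m/s
Geostrophic balance rearranged: |∂P/∂n| = f ρ V_g
|∂P/∂n| = 1.26×10⁻⁴ × 0.708 × 12.0 = 1.07×10⁻³ Pa/m
Isobar spacing: Δn = ΔP/|∂P/∂n| = 200 Pa / 1.07×10⁻³ Pa/m = 186644 m ≈ 187 km

187 km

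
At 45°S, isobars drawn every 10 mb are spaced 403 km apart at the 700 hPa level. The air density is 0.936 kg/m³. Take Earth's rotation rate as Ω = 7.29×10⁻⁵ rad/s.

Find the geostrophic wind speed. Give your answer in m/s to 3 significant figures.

Coriolis parameter at 45°S:
f = 2Ω sin φ = 2 × 7.29×10⁻⁵ × sin 45° = 1.03×10⁻⁴ s⁻¹
Pressure gradient: |∂P/∂n| = 1000 Pa / 403000 m = 2.48×10⁻³ Pa/m
Geostrophic balance (pressure-gradient force = Coriolis force):
V_g = (1/(fρ)) |∂P/∂n| = 2.48×10⁻³ / (1.03×10⁻⁴ × 0.936) = 25.7 m/s

25.7 m/s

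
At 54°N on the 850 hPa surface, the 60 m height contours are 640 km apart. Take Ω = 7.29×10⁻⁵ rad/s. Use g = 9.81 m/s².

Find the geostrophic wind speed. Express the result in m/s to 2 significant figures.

Coriolis parameter at 54°N:
f = 2Ω sin φ = 2 × 7.29×10⁻⁵ × sin 54° = 1.18×10⁻⁴ s⁻¹
Height gradient: |∂Z/∂n| = 60 m / 640000 m = 9.38×10⁻⁵
On a pressure surface, geostrophic balance gives V_g = (g/f)|∂Z/∂n|:
V_g = 9.81 × 9.38×10⁻⁵ / 1.18×10⁻⁴ = 7.80 m/s

7.8 m/s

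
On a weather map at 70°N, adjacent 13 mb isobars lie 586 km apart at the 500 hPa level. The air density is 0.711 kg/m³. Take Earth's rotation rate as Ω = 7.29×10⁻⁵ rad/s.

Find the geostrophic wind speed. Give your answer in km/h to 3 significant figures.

82.0 km/h

Coriolis parameter at 70°N:
f = 2Ω sin φ = 2 × 7.29×10⁻⁵ × sin 70° = 1.37×10⁻⁴ s⁻¹
Pressure gradient: |∂P/∂n| = 1300 Pa / 586000 m = 2.22×10⁻³ Pa/m
Geostrophic balance (pressure-gradient force = Coriolis force):
V_g = (1/(fρ)) |∂P/∂n| = 2.22×10⁻³ / (1.37×10⁻⁴ × 0.711) = 22.8 m/s
Converting: 22.8 m/s × 3.6 = 82.0 km/h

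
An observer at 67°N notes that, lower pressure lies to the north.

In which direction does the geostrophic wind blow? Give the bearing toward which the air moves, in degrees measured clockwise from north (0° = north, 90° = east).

090°

The pressure-gradient force points toward the north (bearing 000°).
Geostrophic balance: in the Northern Hemisphere the Coriolis force deflects motion to the right, so the geostrophic wind blows 90° to the right of the pressure-gradient force (low pressure on the left).
Rotating 000° by 90° clockwise gives 090° — the wind blows toward the east.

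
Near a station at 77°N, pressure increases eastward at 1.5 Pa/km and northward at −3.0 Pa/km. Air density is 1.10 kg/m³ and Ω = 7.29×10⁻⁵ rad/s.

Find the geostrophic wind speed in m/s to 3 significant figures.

Coriolis parameter at 77°N:
f = 2Ω sin φ = 2 × 7.29×10⁻⁵ × sin 77° = 1.42×10⁻⁴ s⁻¹
Component geostrophic relations (x east, y north):
u_g = −(1/(fρ)) ∂P/∂y,  v_g = (1/(fρ)) ∂P/∂x
u_g = −(−3.0×10⁻³)/(1.42×10⁻⁴ × 1.10) = 19.2 m/s;  v_g = (1.5×10⁻³)/(1.42×10⁻⁴ × 1.10) = 9.60 m/s
|V_g| = √(u_g² + v_g²) = 21.5 m/s

21.5 m/s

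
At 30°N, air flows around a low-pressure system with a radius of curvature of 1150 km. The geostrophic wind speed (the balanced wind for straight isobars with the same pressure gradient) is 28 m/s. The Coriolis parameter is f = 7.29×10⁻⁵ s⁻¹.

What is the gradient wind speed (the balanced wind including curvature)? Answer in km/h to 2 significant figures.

Around a low, centrifugal force acts outward with Coriolis, so pressure-gradient force balances both:
(1/ρ)|∂P/∂n| = fV + V²/R  →  V² + fR·V − fR·V_g = 0
With fR = 7.29×10⁻⁵ × 1150×10³ m = 83.8 m/s:
V = [−fR + √((fR)² + 4 fR V_g)]/2 = [−83.8 + √(83.8² + 4×83.8×28)]/2 = 22.1 m/s
Subgeostrophic (V < V_g = 28 m/s), as expected around a low.
Converting: 22.1 m/s × 3.6 = 80 km/h

80 km/h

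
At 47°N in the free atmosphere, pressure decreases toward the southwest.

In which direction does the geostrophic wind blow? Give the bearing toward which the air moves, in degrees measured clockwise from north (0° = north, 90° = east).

The pressure-gradient force points toward the southwest (bearing 225°).
Geostrophic balance: in the Northern Hemisphere the Coriolis force deflects motion to the right, so the geostrophic wind blows 90° to the right of the pressure-gradient force (low pressure on the left).
Rotating 225° by 90° clockwise gives 315° — the wind blows toward the northwest.

315°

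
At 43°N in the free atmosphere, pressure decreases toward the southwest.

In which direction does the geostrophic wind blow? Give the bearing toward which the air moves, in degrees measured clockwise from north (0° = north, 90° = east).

The pressure-gradient force points toward the southwest (bearing 225°).
Geostrophic balance: in the Northern Hemisphere the Coriolis force deflects motion to the right, so the geostrophic wind blows 90° to the right of the pressure-gradient force (low pressure on the left).
Rotating 225° by 90° clockwise gives 315° — the wind blows toward the northwest.

315°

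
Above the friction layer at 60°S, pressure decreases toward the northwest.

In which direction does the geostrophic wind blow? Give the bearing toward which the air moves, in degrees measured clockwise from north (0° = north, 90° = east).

The pressure-gradient force points toward the northwest (bearing 315°).
Geostrophic balance: in the Southern Hemisphere the Coriolis force deflects motion to the left, so the geostrophic wind blows 90° to the left of the pressure-gradient force (low pressure on the right).
Rotating 315° by 90° counterclockwise gives 225° — the wind blows toward the southwest.

225°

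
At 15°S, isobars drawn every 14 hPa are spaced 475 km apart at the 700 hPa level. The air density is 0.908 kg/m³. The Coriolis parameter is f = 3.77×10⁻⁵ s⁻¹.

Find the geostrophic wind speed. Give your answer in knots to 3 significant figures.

167 knots

Pressure gradient: |∂P/∂n| = 1400 Pa / 475000 m = 2.95×10⁻³ Pa/m
Geostrophic balance (pressure-gradient force = Coriolis force):
V_g = (1/(fρ)) |∂P/∂n| = 2.95×10⁻³ / (3.77×10⁻⁵ × 0.908) = 86.1 m/s
Converting: 86.1 m/s × 1.944 = 167 knots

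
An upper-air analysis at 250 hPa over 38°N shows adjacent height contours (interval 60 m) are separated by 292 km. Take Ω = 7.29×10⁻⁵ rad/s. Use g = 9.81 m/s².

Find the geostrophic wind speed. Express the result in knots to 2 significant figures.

Coriolis parameter at 38°N:
f = 2Ω sin φ = 2 × 7.29×10⁻⁵ × sin 38° = 8.98×10⁻⁵ s⁻¹
Height gradient: |∂Z/∂n| = 60 m / 292000 m = 2.05×10⁻⁴
On a pressure surface, geostrophic balance gives V_g = (g/f)|∂Z/∂n|:
V_g = 9.81 × 2.05×10⁻⁴ / 8.98×10⁻⁵ = 22.5 m/s
Converting: 22.5 m/s × 1.944 = 44 knots

44 knots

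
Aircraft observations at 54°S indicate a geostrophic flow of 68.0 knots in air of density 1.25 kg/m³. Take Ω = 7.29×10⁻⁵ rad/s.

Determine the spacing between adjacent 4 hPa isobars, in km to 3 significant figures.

Coriolis parameter at 54°S:
f = 2Ω sin φ = 2 × 7.29×10⁻⁵ × sin 54° = 1.18×10⁻⁴ s⁻¹
Wind speed in SI: 68.0 knots = 35.0 m/s
Geostrophic balance rearranged: |∂P/∂n| = f ρ V_g
|∂P/∂n| = 1.18×10⁻⁴ × 1.25 × 35.0 = 5.16×10⁻³ Pa/m
Isobar spacing: Δn = ΔP/|∂P/∂n| = 400 Pa / 5.16×10⁻³ Pa/m = 77551 m ≈ 77.6 km

77.6 km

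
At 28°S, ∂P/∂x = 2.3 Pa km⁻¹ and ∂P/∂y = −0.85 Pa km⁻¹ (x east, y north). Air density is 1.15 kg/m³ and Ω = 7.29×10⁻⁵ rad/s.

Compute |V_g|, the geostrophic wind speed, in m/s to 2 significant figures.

Coriolis parameter at 28°S:
f = 2Ω sin φ = 2 × 7.29×10⁻⁵ × sin 28° = 6.84×10⁻⁵ s⁻¹
In the Southern Hemisphere f is negative: f = −6.84×10⁻⁵ s⁻¹.
Component geostrophic relations (x east, y north):
u_g = −(1/(fρ)) ∂P/∂y,  v_g = (1/(fρ)) ∂P/∂x
u_g = −(−0.85×10⁻³)/(−6.84×10⁻⁵ × 1.15) = −10.8 m/s;  v_g = (2.3×10⁻³)/(−6.84×10⁻⁵ × 1.15) = −29.2 m/s
|V_g| = √(u_g² + v_g²) = 31.2 m/s

31 m/s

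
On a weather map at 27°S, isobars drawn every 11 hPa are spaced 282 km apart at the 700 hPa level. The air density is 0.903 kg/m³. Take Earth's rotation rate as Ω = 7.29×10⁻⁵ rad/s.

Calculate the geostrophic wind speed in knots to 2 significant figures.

130 knots

Coriolis parameter at 27°S:
f = 2Ω sin φ = 2 × 7.29×10⁻⁵ × sin 27° = 6.62×10⁻⁵ s⁻¹
Pressure gradient: |∂P/∂n| = 1100 Pa / 282000 m = 3.90×10⁻³ Pa/m
Geostrophic balance (pressure-gradient force = Coriolis force):
V_g = (1/(fρ)) |∂P/∂n| = 3.90×10⁻³ / (6.62×10⁻⁵ × 0.903) = 65.3 m/s
Converting: 65.3 m/s × 1.944 = 130 knots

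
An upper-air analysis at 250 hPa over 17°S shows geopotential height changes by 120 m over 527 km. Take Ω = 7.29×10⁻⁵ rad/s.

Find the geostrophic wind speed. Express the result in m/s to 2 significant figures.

52 m/s

Coriolis parameter at 17°S:
f = 2Ω sin φ = 2 × 7.29×10⁻⁵ × sin 17° = 4.26×10⁻⁵ s⁻¹
Height gradient: |∂Z/∂n| = 120 m / 527000 m = 2.28×10⁻⁴
On a pressure surface, geostrophic balance gives V_g = (g/f)|∂Z/∂n|:
V_g = 9.81 × 2.28×10⁻⁴ / 4.26×10⁻⁵ = 52.4 m/s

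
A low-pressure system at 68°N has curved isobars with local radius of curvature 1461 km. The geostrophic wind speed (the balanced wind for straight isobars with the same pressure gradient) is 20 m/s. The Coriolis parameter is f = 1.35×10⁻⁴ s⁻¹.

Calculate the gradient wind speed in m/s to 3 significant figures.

18.3 m/s

Around a low, centrifugal force acts outward with Coriolis, so pressure-gradient force balances both:
(1/ρ)|∂P/∂n| = fV + V²/R  →  V² + fR·V − fR·V_g = 0
With fR = 1.35×10⁻⁴ × 1461×10³ m = 197 m/s:
V = [−fR + √((fR)² + 4 fR V_g)]/2 = [−197 + √(197² + 4×197×20)]/2 = 18.3 m/s
Subgeostrophic (V < V_g = 20 m/s), as expected around a low.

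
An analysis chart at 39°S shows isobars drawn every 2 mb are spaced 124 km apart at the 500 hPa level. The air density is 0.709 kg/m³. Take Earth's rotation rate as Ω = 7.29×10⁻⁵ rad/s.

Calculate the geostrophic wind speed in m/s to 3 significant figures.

Coriolis parameter at 39°S:
f = 2Ω sin φ = 2 × 7.29×10⁻⁵ × sin 39° = 9.18×10⁻⁵ s⁻¹
Pressure gradient: |∂P/∂n| = 200 Pa / 124000 m = 1.61×10⁻³ Pa/m
Geostrophic balance (pressure-gradient force = Coriolis force):
V_g = (1/(fρ)) |∂P/∂n| = 1.61×10⁻³ / (9.18×10⁻⁵ × 0.709) = 24.8 m/s

24.8 m/s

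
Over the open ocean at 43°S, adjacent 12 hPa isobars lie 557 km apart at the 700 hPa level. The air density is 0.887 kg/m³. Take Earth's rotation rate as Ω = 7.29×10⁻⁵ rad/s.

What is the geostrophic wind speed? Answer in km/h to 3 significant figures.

Coriolis parameter at 43°S:
f = 2Ω sin φ = 2 × 7.29×10⁻⁵ × sin 43° = 9.94×10⁻⁵ s⁻¹
Pressure gradient: |∂P/∂n| = 1200 Pa / 557000 m = 2.15×10⁻³ Pa/m
Geostrophic balance (pressure-gradient force = Coriolis force):
V_g = (1/(fρ)) |∂P/∂n| = 2.15×10⁻³ / (9.94×10⁻⁵ × 0.887) = 24.4 m/s
Converting: 24.4 m/s × 3.6 = 87.9 km/h

87.9 km/h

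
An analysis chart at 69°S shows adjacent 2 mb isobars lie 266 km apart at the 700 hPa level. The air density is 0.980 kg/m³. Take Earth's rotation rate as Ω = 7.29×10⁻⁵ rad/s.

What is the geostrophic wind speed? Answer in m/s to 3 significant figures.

Coriolis parameter at 69°S:
f = 2Ω sin φ = 2 × 7.29×10⁻⁵ × sin 69° = 1.36×10⁻⁴ s⁻¹
Pressure gradient: |∂P/∂n| = 200 Pa / 266000 m = 7.52×10⁻⁴ Pa/m
Geostrophic balance (pressure-gradient force = Coriolis force):
V_g = (1/(fρ)) |∂P/∂n| = 7.52×10⁻⁴ / (1.36×10⁻⁴ × 0.980) = 5.64 m/s

5.64 m/s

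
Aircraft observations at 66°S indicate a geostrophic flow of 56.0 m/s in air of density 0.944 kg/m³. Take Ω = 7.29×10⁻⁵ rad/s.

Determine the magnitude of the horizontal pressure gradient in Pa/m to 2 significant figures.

Coriolis parameter at 66°S:
f = 2Ω sin φ = 2 × 7.29×10⁻⁵ × sin 66° = 1.33×10⁻⁴ s⁻¹
Geostrophic balance rearranged: |∂P/∂n| = f ρ V_g
|∂P/∂n| = 1.33×10⁻⁴ × 0.944 × 56.0 = 7.04×10⁻³ Pa/m

7.0×10⁻³ Pa/m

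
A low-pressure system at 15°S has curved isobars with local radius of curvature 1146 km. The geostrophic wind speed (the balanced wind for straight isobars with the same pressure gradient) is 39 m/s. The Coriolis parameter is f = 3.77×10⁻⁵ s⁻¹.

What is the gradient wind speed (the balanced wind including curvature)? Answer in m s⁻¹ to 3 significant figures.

24.8 m s⁻¹

Around a low, centrifugal force acts outward with Coriolis, so pressure-gradient force balances both:
(1/ρ)|∂P/∂n| = fV + V²/R  →  V² + fR·V − fR·V_g = 0
With fR = 3.77×10⁻⁵ × 1146×10³ m = 43.2 m/s:
V = [−fR + √((fR)² + 4 fR V_g)]/2 = [−43.2 + √(43.2² + 4×43.2×39)]/2 = 24.8 m/s
Subgeostrophic (V < V_g = 39 m/s), as expected around a low.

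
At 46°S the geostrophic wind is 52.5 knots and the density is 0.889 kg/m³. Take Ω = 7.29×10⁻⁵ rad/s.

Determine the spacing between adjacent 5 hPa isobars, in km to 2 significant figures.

Coriolis parameter at 46°S:
f = 2Ω sin φ = 2 × 7.29×10⁻⁵ × sin 46° = 1.05×10⁻⁴ s⁻¹
Wind speed in SI: 52.5 knots = 27.0 m/s
Geostrophic balance rearranged: |∂P/∂n| = f ρ V_g
|∂P/∂n| = 1.05×10⁻⁴ × 0.889 × 27.0 = 2.52×10⁻³ Pa/m
Isobar spacing: Δn = ΔP/|∂P/∂n| = 500 Pa / 2.52×10⁻³ Pa/m = 198554 m ≈ 200 km

200 km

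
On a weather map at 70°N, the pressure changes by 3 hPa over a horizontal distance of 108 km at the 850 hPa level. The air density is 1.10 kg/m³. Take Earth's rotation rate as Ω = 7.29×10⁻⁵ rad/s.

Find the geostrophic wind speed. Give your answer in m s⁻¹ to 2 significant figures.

18 m s⁻¹

Coriolis parameter at 70°N:
f = 2Ω sin φ = 2 × 7.29×10⁻⁵ × sin 70° = 1.37×10⁻⁴ s⁻¹
Pressure gradient: |∂P/∂n| = 300 Pa / 108000 m = 2.78×10⁻³ Pa/m
Geostrophic balance (pressure-gradient force = Coriolis force):
V_g = (1/(fρ)) |∂P/∂n| = 2.78×10⁻³ / (1.37×10⁻⁴ × 1.10) = 18.4 m/s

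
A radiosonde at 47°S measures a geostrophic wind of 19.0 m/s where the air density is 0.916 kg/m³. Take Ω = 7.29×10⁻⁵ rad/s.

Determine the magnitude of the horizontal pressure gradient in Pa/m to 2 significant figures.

Coriolis parameter at 47°S:
f = 2Ω sin φ = 2 × 7.29×10⁻⁵ × sin 47° = 1.07×10⁻⁴ s⁻¹
Geostrophic balance rearranged: |∂P/∂n| = f ρ V_g
|∂P/∂n| = 1.07×10⁻⁴ × 0.916 × 19.0 = 1.86×10⁻³ Pa/m

1.9×10⁻³ Pa/m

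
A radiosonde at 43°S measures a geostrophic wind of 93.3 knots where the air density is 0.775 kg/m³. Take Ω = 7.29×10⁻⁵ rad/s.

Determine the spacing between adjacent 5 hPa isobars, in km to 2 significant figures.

Coriolis parameter at 43°S:
f = 2Ω sin φ = 2 × 7.29×10⁻⁵ × sin 43° = 9.94×10⁻⁵ s⁻¹
Wind speed in SI: 93.3 knots = 48.0 m/s
Geostrophic balance rearranged: |∂P/∂n| = f ρ V_g
|∂P/∂n| = 9.94×10⁻⁵ × 0.775 × 48.0 = 3.70×10⁻³ Pa/m
Isobar spacing: Δn = ΔP/|∂P/∂n| = 500 Pa / 3.70×10⁻³ Pa/m = 135179 m ≈ 140 km

140 km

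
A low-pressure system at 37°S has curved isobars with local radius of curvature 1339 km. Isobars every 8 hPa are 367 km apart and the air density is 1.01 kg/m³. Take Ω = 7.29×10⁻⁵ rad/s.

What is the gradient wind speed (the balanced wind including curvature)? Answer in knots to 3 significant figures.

40.6 knots

Coriolis parameter at 37°S:
f = 2Ω sin φ = 2 × 7.29×10⁻⁵ × sin 37° = 8.77×10⁻⁵ s⁻¹
Pressure gradient: |∂P/∂n| = 800 Pa / 367000 m = 2.18×10⁻³ Pa/m
Geostrophic speed: V_g = |∂P/∂n|/(fρ) = 2.18×10⁻³/(8.77×10⁻⁵ × 1.01) = 24.6 m/s
Around a low, centrifugal force acts outward with Coriolis, so pressure-gradient force balances both:
(1/ρ)|∂P/∂n| = fV + V²/R  →  V² + fR·V − fR·V_g = 0
With fR = 8.77×10⁻⁵ × 1339×10³ m = 117 m/s:
V = [−fR + √((fR)² + 4 fR V_g)]/2 = [−117 + √(117² + 4×117×24.6)]/2 = 20.9 m/s
Subgeostrophic (V < V_g = 24.6 m/s), as expected around a low.
Converting: 20.9 m/s × 1.944 = 40.6 knots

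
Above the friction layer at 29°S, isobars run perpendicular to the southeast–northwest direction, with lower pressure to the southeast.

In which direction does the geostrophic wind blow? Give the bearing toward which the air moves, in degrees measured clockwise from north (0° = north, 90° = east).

The pressure-gradient force points toward the southeast (bearing 135°).
Geostrophic balance: in the Southern Hemisphere the Coriolis force deflects motion to the left, so the geostrophic wind blows 90° to the left of the pressure-gradient force (low pressure on the right).
Rotating 135° by 90° counterclockwise gives 045° — the wind blows toward the northeast.

045°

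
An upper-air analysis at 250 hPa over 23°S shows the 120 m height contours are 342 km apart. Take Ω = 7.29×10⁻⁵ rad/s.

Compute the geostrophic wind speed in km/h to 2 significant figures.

Coriolis parameter at 23°S:
f = 2Ω sin φ = 2 × 7.29×10⁻⁵ × sin 23° = 5.70×10⁻⁵ s⁻¹
Height gradient: |∂Z/∂n| = 120 m / 342000 m = 3.51×10⁻⁴
On a pressure surface, geostrophic balance gives V_g = (g/f)|∂Z/∂n|:
V_g = 9.81 × 3.51×10⁻⁴ / 5.70×10⁻⁵ = 60.4 m/s
Converting: 60.4 m/s × 3.6 = 220 km/h

220 km/h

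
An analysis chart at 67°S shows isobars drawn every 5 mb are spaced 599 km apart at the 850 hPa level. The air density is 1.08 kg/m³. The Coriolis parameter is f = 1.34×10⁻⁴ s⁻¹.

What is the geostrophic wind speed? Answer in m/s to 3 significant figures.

Pressure gradient: |∂P/∂n| = 500 Pa / 599000 m = 8.35×10⁻⁴ Pa/m
Geostrophic balance (pressure-gradient force = Coriolis force):
V_g = (1/(fρ)) |∂P/∂n| = 8.35×10⁻⁴ / (1.34×10⁻⁴ × 1.08) = 5.77 m/s

5.77 m/s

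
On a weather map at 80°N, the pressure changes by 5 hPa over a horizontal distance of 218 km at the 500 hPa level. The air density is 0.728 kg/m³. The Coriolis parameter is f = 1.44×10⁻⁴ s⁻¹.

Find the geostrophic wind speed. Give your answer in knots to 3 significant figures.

Pressure gradient: |∂P/∂n| = 500 Pa / 218000 m = 2.29×10⁻³ Pa/m
Geostrophic balance (pressure-gradient force = Coriolis force):
V_g = (1/(fρ)) |∂P/∂n| = 2.29×10⁻³ / (1.44×10⁻⁴ × 0.728) = 21.9 m/s
Converting: 21.9 m/s × 1.944 = 42.5 knots

42.5 knots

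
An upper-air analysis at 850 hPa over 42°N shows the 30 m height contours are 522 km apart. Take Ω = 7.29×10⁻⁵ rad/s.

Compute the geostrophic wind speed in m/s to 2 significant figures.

5.8 m/s

Coriolis parameter at 42°N:
f = 2Ω sin φ = 2 × 7.29×10⁻⁵ × sin 42° = 9.76×10⁻⁵ s⁻¹
Height gradient: |∂Z/∂n| = 30 m / 522000 m = 5.75×10⁻⁵
On a pressure surface, geostrophic balance gives V_g = (g/f)|∂Z/∂n|:
V_g = 9.81 × 5.75×10⁻⁵ / 9.76×10⁻⁵ = 5.78 m/s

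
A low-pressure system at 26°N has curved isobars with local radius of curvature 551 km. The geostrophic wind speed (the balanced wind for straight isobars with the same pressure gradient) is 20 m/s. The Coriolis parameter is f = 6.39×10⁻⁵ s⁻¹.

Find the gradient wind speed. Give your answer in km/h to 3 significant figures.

Around a low, centrifugal force acts outward with Coriolis, so pressure-gradient force balances both:
(1/ρ)|∂P/∂n| = fV + V²/R  →  V² + fR·V − fR·V_g = 0
With fR = 6.39×10⁻⁵ × 551×10³ m = 35.2 m/s:
V = [−fR + √((fR)² + 4 fR V_g)]/2 = [−35.2 + √(35.2² + 4×35.2×20)]/2 = 14.2 m/s
Subgeostrophic (V < V_g = 20 m/s), as expected around a low.
Converting: 14.2 m/s × 3.6 = 51.3 km/h

51.3 km/h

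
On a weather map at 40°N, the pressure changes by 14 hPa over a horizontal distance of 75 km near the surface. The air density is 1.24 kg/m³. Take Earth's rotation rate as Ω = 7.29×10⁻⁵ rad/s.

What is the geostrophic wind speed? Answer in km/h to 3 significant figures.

578 km/h

Coriolis parameter at 40°N:
f = 2Ω sin φ = 2 × 7.29×10⁻⁵ × sin 40° = 9.37×10⁻⁵ s⁻¹
Pressure gradient: |∂P/∂n| = 1400 Pa / 75000 m = 1.87×10⁻² Pa/m
Geostrophic balance (pressure-gradient force = Coriolis force):
V_g = (1/(fρ)) |∂P/∂n| = 1.87×10⁻² / (9.37×10⁻⁵ × 1.24) = 161 m/s
Converting: 161 m/s × 3.6 = 578 km/h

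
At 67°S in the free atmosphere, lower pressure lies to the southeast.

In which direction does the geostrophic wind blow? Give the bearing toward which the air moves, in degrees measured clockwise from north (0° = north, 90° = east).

045°

The pressure-gradient force points toward the southeast (bearing 135°).
Geostrophic balance: in the Southern Hemisphere the Coriolis force deflects motion to the left, so the geostrophic wind blows 90° to the left of the pressure-gradient force (low pressure on the right).
Rotating 135° by 90° counterclockwise gives 045° — the wind blows toward the northeast.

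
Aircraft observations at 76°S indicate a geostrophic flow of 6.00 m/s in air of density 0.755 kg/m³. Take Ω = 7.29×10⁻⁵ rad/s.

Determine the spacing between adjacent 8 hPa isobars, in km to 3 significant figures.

Coriolis parameter at 76°S:
f = 2Ω sin φ = 2 × 7.29×10⁻⁵ × sin 76° = 1.41×10⁻⁴ s⁻¹
Geostrophic balance rearranged: |∂P/∂n| = f ρ V_g
|∂P/∂n| = 1.41×10⁻⁴ × 0.755 × 6.00 = 6.41×10⁻⁴ Pa/m
Isobar spacing: Δn = ΔP/|∂P/∂n| = 800 Pa / 6.41×10⁻⁴ Pa/m = 1248332 m ≈ 1250 km

1250 km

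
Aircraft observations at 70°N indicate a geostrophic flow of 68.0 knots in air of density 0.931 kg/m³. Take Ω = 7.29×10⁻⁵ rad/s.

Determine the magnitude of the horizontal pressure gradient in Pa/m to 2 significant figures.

Coriolis parameter at 70°N:
f = 2Ω sin φ = 2 × 7.29×10⁻⁵ × sin 70° = 1.37×10⁻⁴ s⁻¹
Wind speed in SI: 68.0 knots = 35.0 m/s
Geostrophic balance rearranged: |∂P/∂n| = f ρ V_g
|∂P/∂n| = 1.37×10⁻⁴ × 0.931 × 35.0 = 4.46×10⁻³ Pa/m

4.5×10⁻³ Pa/m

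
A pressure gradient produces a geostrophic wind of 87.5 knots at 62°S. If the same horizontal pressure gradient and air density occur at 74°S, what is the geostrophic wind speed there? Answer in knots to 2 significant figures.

With the same pressure gradient and density, V_g ∝ 1/f ∝ 1/sin φ.
V₂ = V₁ · sin φ₁ / sin φ₂ = 87.5 × sin 62° / sin 74°
V₂ = 87.5 × 0.8829/0.9613 = 80 knots

80 knots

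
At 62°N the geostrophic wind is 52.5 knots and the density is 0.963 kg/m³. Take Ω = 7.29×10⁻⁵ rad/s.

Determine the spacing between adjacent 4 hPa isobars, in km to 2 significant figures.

120 km

Coriolis parameter at 62°N:
f = 2Ω sin φ = 2 × 7.29×10⁻⁵ × sin 62° = 1.29×10⁻⁴ s⁻¹
Wind speed in SI: 52.5 knots = 27.0 m/s
Geostrophic balance rearranged: |∂P/∂n| = f ρ V_g
|∂P/∂n| = 1.29×10⁻⁴ × 0.963 × 27.0 = 3.35×10⁻³ Pa/m
Isobar spacing: Δn = ΔP/|∂P/∂n| = 400 Pa / 3.35×10⁻³ Pa/m = 119466 m ≈ 120 km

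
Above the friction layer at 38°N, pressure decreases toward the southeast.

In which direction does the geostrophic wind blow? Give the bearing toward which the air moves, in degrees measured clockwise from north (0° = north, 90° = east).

The pressure-gradient force points toward the southeast (bearing 135°).
Geostrophic balance: in the Northern Hemisphere the Coriolis force deflects motion to the right, so the geostrophic wind blows 90° to the right of the pressure-gradient force (low pressure on the left).
Rotating 135° by 90° clockwise gives 225° — the wind blows toward the southwest.

225°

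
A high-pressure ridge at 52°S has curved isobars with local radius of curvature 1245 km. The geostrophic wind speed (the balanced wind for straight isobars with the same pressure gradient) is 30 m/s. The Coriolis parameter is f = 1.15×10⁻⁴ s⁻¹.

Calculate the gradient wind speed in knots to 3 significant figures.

83.2 knots

Around a high, pressure-gradient force acts outward with centrifugal, so Coriolis balances both:
fV = (1/ρ)|∂P/∂n| + V²/R  →  V² − fR·V + fR·V_g = 0
With fR = 1.15×10⁻⁴ × 1245×10³ m = 143 m/s:
V = [fR − √((fR)² − 4 fR V_g)]/2 = [143 − √(143² − 4×143×30)]/2 = 42.8 m/s
Supergeostrophic (V > V_g = 30 m/s), as expected around a high.
Converting: 42.8 m/s × 1.944 = 83.2 knots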